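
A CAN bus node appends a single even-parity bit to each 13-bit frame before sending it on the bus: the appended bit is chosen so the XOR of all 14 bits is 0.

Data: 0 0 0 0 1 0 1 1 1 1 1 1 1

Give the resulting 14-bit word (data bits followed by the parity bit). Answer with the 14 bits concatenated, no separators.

XOR of the 13 data bits: 0⊕0⊕0⊕0⊕1⊕0⊕1⊕1⊕1⊕1⊕1⊕1⊕1 = 0
Parity bit = 0 (so all 14 bits XOR to 0).

00001011111110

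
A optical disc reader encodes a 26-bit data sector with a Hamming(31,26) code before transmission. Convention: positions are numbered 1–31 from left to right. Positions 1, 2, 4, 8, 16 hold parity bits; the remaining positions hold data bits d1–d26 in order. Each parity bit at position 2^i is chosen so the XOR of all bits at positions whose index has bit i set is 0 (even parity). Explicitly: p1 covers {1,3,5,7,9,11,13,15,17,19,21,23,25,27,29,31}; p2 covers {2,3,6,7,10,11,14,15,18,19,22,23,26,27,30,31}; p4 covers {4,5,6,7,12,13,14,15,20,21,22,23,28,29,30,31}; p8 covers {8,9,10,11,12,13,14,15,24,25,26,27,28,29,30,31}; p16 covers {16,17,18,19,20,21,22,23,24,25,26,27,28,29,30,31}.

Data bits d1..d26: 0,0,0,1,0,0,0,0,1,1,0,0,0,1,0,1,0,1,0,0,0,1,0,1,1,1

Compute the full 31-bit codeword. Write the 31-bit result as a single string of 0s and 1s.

0100001000001101001010100010111

Place data at non-parity positions: p1 p2 0 p4 0 0 1 p8 0 0 0 0 1 1 0 p16 0 0 1 0 1 0 1 0 0 0 1 0 1 1 1
p1 (pos 1,3,5,7,9,11,13,15,17,19,21,23,25,27,29,31): XOR of data positions = 0⊕0⊕1⊕0⊕0⊕1⊕0⊕0⊕1⊕1⊕1⊕0⊕1⊕1⊕1 = 0
p2 (pos 2,3,6,7,10,11,14,15,18,19,22,23,26,27,30,31): XOR of data positions = 0⊕0⊕1⊕0⊕0⊕1⊕0⊕0⊕1⊕0⊕1⊕0⊕1⊕1⊕1 = 1
p4 (pos 4,5,6,7,12,13,14,15,20,21,22,23,28,29,30,31): XOR of data positions = 0⊕0⊕1⊕0⊕1⊕1⊕0⊕0⊕1⊕0⊕1⊕0⊕1⊕1⊕1 = 0
p8 (pos 8,9,10,11,12,13,14,15,24,25,26,27,28,29,30,31): XOR of data positions = 0⊕0⊕0⊕0⊕1⊕1⊕0⊕0⊕0⊕0⊕1⊕0⊕1⊕1⊕1 = 0
p16 (pos 16,17,18,19,20,21,22,23,24,25,26,27,28,29,30,31): XOR of data positions = 0⊕0⊕1⊕0⊕1⊕0⊕1⊕0⊕0⊕0⊕1⊕0⊕1⊕1⊕1 = 1
Codeword: 0100001000001101001010100010111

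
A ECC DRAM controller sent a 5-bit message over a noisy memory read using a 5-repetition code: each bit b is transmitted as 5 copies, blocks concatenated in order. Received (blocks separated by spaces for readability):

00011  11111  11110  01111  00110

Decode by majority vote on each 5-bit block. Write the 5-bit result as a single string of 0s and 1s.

01110

Block 1 (00011): 2 ones → 0
Block 2 (11111): 5 ones → 1
Block 3 (11110): 4 ones → 1
Block 4 (01111): 4 ones → 1
Block 5 (00110): 2 ones → 0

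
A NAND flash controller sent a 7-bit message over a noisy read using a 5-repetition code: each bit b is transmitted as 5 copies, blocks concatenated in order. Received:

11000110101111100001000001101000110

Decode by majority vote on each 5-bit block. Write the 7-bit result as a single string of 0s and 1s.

Block 1 (11000): 2 ones → 0
Block 2 (11010): 3 ones → 1
Block 3 (11111): 5 ones → 1
Block 4 (00001): 1 one → 0
Block 5 (00000): 0 ones → 0
Block 6 (11010): 3 ones → 1
Block 7 (00110): 2 ones → 0

0110010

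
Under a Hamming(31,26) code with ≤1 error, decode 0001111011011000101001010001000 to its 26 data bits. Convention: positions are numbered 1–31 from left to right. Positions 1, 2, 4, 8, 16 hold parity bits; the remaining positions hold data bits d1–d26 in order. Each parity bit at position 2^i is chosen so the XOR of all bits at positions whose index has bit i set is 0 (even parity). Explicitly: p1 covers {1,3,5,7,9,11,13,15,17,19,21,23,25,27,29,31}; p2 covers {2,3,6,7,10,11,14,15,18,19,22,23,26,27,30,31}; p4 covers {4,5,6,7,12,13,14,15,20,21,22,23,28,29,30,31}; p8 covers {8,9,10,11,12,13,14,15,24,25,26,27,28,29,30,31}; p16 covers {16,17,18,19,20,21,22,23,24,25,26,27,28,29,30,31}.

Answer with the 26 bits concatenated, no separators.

s1 (pos 1,3,5,7,9,11,13,15,17,19,21,23,25,27,29,31): 0⊕0⊕1⊕1⊕1⊕0⊕1⊕0⊕1⊕1⊕0⊕0⊕0⊕0⊕0⊕0 = 0
s2 (pos 2,3,6,7,10,11,14,15,18,19,22,23,26,27,30,31): 0⊕0⊕1⊕1⊕1⊕0⊕0⊕0⊕0⊕1⊕1⊕0⊕0⊕0⊕0⊕0 = 1
s4 (pos 4,5,6,7,12,13,14,15,20,21,22,23,28,29,30,31): 1⊕1⊕1⊕1⊕1⊕1⊕0⊕0⊕0⊕0⊕1⊕0⊕1⊕0⊕0⊕0 = 0
s8 (pos 8,9,10,11,12,13,14,15,24,25,26,27,28,29,30,31): 0⊕1⊕1⊕0⊕1⊕1⊕0⊕0⊕1⊕0⊕0⊕0⊕1⊕0⊕0⊕0 = 0
s16 (pos 16,17,18,19,20,21,22,23,24,25,26,27,28,29,30,31): 0⊕1⊕0⊕1⊕0⊕0⊕1⊕0⊕1⊕0⊕0⊕0⊕1⊕0⊕0⊕0 = 1
Syndrome s16…s1 = 10010 → error at position 18.
Flip position 18: 0001111011011000101001010001000 → 0001111011011000111001010001000
Read data bits from positions 3,5,6,7,9,10,11,12,13,14,15,17,18,19,20,21,22,23,24,25,26,27,28,29,30,31: 01111101100111001010001000

01111101100111001010001000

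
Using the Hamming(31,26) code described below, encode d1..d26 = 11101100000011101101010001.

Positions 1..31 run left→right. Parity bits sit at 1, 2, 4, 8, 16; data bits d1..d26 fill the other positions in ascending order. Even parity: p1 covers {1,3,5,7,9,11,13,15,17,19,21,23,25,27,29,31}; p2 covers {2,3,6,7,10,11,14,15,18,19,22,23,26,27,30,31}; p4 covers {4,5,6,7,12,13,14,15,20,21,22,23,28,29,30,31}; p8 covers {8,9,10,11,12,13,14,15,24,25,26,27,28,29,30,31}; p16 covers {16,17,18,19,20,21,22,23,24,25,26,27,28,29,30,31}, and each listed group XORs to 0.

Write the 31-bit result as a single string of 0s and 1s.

0110110111000000011101101010001

Place data at non-parity positions: p1 p2 1 p4 1 1 0 p8 1 1 0 0 0 0 0 p16 0 1 1 1 0 1 1 0 1 0 1 0 0 0 1
p1 (pos 1,3,5,7,9,11,13,15,17,19,21,23,25,27,29,31): XOR of data positions = 1⊕1⊕0⊕1⊕0⊕0⊕0⊕0⊕1⊕0⊕1⊕1⊕1⊕0⊕1 = 0
p2 (pos 2,3,6,7,10,11,14,15,18,19,22,23,26,27,30,31): XOR of data positions = 1⊕1⊕0⊕1⊕0⊕0⊕0⊕1⊕1⊕1⊕1⊕0⊕1⊕0⊕1 = 1
p4 (pos 4,5,6,7,12,13,14,15,20,21,22,23,28,29,30,31): XOR of data positions = 1⊕1⊕0⊕0⊕0⊕0⊕0⊕1⊕0⊕1⊕1⊕0⊕0⊕0⊕1 = 0
p8 (pos 8,9,10,11,12,13,14,15,24,25,26,27,28,29,30,31): XOR of data positions = 1⊕1⊕0⊕0⊕0⊕0⊕0⊕0⊕1⊕0⊕1⊕0⊕0⊕0⊕1 = 1
p16 (pos 16,17,18,19,20,21,22,23,24,25,26,27,28,29,30,31): XOR of data positions = 0⊕1⊕1⊕1⊕0⊕1⊕1⊕0⊕1⊕0⊕1⊕0⊕0⊕0⊕1 = 0
Codeword: 0110110111000000011101101010001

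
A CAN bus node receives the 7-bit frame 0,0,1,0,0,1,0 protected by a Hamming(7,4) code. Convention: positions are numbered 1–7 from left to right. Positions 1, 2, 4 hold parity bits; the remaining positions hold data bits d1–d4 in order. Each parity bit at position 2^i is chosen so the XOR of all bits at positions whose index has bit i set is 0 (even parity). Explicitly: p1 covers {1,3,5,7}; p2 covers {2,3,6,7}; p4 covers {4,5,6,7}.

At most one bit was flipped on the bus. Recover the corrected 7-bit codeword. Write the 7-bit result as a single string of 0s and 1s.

0010110

s1 (pos 1,3,5,7): 0⊕1⊕0⊕0 = 1
s2 (pos 2,3,6,7): 0⊕1⊕1⊕0 = 0
s4 (pos 4,5,6,7): 0⊕0⊕1⊕0 = 1
Syndrome s4…s1 = 101 → error at position 5.
Flip position 5: 0010010 → 0010110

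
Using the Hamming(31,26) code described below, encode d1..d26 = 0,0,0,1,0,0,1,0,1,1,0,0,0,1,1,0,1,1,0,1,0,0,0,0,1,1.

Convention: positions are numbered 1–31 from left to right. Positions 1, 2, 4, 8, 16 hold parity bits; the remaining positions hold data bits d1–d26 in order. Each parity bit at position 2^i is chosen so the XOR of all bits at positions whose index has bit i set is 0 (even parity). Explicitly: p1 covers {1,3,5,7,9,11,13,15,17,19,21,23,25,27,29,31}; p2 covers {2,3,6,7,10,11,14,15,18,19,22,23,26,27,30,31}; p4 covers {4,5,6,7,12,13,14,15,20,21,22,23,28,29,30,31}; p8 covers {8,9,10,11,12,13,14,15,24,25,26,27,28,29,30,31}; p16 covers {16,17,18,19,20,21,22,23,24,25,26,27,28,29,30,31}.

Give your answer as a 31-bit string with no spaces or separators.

1000001000101101001101101000011

Place data at non-parity positions: p1 p2 0 p4 0 0 1 p8 0 0 1 0 1 1 0 p16 0 0 1 1 0 1 1 0 1 0 0 0 0 1 1
p1 (pos 1,3,5,7,9,11,13,15,17,19,21,23,25,27,29,31): XOR of data positions = 0⊕0⊕1⊕0⊕1⊕1⊕0⊕0⊕1⊕0⊕1⊕1⊕0⊕0⊕1 = 1
p2 (pos 2,3,6,7,10,11,14,15,18,19,22,23,26,27,30,31): XOR of data positions = 0⊕0⊕1⊕0⊕1⊕1⊕0⊕0⊕1⊕1⊕1⊕0⊕0⊕1⊕1 = 0
p4 (pos 4,5,6,7,12,13,14,15,20,21,22,23,28,29,30,31): XOR of data positions = 0⊕0⊕1⊕0⊕1⊕1⊕0⊕1⊕0⊕1⊕1⊕0⊕0⊕1⊕1 = 0
p8 (pos 8,9,10,11,12,13,14,15,24,25,26,27,28,29,30,31): XOR of data positions = 0⊕0⊕1⊕0⊕1⊕1⊕0⊕0⊕1⊕0⊕0⊕0⊕0⊕1⊕1 = 0
p16 (pos 16,17,18,19,20,21,22,23,24,25,26,27,28,29,30,31): XOR of data positions = 0⊕0⊕1⊕1⊕0⊕1⊕1⊕0⊕1⊕0⊕0⊕0⊕0⊕1⊕1 = 1
Codeword: 1000001000101101001101101000011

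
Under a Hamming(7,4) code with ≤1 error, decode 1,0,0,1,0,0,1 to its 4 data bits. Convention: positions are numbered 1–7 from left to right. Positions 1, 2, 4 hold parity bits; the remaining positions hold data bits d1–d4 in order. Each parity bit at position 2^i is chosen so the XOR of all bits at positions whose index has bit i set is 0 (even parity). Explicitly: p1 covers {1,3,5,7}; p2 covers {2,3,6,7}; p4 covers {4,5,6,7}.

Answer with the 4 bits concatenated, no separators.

s1 (pos 1,3,5,7): 1⊕0⊕0⊕1 = 0
s2 (pos 2,3,6,7): 0⊕0⊕0⊕1 = 1
s4 (pos 4,5,6,7): 1⊕0⊕0⊕1 = 0
Syndrome s4…s1 = 010 → error at position 2.
Flip position 2: 1001001 → 1101001
Read data bits from positions 3,5,6,7: 0001

0001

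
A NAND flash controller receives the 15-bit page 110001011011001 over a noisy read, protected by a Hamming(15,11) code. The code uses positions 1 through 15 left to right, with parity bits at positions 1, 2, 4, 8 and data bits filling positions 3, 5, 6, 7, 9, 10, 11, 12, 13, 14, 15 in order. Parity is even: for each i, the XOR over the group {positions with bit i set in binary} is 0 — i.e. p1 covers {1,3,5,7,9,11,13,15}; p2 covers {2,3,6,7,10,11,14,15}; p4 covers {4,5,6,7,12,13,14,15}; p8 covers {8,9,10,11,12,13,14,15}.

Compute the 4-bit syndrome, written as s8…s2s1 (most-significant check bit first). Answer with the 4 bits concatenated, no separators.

s1 (pos 1,3,5,7,9,11,13,15): 1⊕0⊕0⊕0⊕1⊕1⊕0⊕1 = 0
s2 (pos 2,3,6,7,10,11,14,15): 1⊕0⊕1⊕0⊕0⊕1⊕0⊕1 = 0
s4 (pos 4,5,6,7,12,13,14,15): 0⊕0⊕1⊕0⊕1⊕0⊕0⊕1 = 1
s8 (pos 8,9,10,11,12,13,14,15): 1⊕1⊕0⊕1⊕1⊕0⊕0⊕1 = 1
Syndrome s8…s1 = 1100 → error at position 12.

1100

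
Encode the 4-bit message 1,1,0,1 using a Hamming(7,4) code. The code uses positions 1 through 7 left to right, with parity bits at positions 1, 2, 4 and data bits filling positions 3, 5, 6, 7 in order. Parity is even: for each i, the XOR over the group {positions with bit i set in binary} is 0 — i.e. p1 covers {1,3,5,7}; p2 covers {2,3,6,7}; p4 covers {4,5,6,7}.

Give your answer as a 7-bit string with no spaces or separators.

1010101

Place data at non-parity positions: p1 p2 1 p4 1 0 1
p1 (pos 1,3,5,7): XOR of data positions = 1⊕1⊕1 = 1
p2 (pos 2,3,6,7): XOR of data positions = 1⊕0⊕1 = 0
p4 (pos 4,5,6,7): XOR of data positions = 1⊕0⊕1 = 0
Codeword: 1010101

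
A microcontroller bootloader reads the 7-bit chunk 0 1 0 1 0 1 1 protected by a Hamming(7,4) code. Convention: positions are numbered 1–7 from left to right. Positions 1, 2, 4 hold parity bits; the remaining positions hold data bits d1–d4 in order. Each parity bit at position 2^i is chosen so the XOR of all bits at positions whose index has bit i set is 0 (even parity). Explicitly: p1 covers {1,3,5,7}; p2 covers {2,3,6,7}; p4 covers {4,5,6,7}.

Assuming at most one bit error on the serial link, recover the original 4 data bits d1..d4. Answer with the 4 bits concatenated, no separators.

s1 (pos 1,3,5,7): 0⊕0⊕0⊕1 = 1
s2 (pos 2,3,6,7): 1⊕0⊕1⊕1 = 1
s4 (pos 4,5,6,7): 1⊕0⊕1⊕1 = 1
Syndrome s4…s1 = 111 → error at position 7.
Flip position 7: 0101011 → 0101010
Read data bits from positions 3,5,6,7: 0010

0010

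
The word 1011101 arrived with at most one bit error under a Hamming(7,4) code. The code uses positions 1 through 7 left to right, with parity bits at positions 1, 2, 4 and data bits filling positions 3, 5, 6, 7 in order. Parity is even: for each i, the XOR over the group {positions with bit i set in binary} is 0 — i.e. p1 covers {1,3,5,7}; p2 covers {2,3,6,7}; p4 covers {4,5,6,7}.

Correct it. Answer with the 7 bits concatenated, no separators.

1010101

s1 (pos 1,3,5,7): 1⊕1⊕1⊕1 = 0
s2 (pos 2,3,6,7): 0⊕1⊕0⊕1 = 0
s4 (pos 4,5,6,7): 1⊕1⊕0⊕1 = 1
Syndrome s4…s1 = 100 → error at position 4.
Flip position 4: 1011101 → 1010101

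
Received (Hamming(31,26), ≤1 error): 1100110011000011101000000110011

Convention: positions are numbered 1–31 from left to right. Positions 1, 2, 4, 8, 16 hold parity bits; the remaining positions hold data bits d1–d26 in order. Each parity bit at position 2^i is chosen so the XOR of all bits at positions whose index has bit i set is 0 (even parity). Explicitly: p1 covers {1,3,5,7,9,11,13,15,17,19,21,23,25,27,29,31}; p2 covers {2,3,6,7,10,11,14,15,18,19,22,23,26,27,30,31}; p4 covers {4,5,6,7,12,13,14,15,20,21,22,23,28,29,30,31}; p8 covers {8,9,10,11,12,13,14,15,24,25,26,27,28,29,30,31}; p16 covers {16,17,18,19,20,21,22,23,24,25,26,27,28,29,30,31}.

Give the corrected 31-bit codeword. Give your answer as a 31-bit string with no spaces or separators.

s1 (pos 1,3,5,7,9,11,13,15,17,19,21,23,25,27,29,31): 1⊕0⊕1⊕0⊕1⊕0⊕0⊕1⊕1⊕1⊕0⊕0⊕0⊕1⊕0⊕1 = 0
s2 (pos 2,3,6,7,10,11,14,15,18,19,22,23,26,27,30,31): 1⊕0⊕1⊕0⊕1⊕0⊕0⊕1⊕0⊕1⊕0⊕0⊕1⊕1⊕1⊕1 = 1
s4 (pos 4,5,6,7,12,13,14,15,20,21,22,23,28,29,30,31): 0⊕1⊕1⊕0⊕0⊕0⊕0⊕1⊕0⊕0⊕0⊕0⊕0⊕0⊕1⊕1 = 1
s8 (pos 8,9,10,11,12,13,14,15,24,25,26,27,28,29,30,31): 0⊕1⊕1⊕0⊕0⊕0⊕0⊕1⊕0⊕0⊕1⊕1⊕0⊕0⊕1⊕1 = 1
s16 (pos 16,17,18,19,20,21,22,23,24,25,26,27,28,29,30,31): 1⊕1⊕0⊕1⊕0⊕0⊕0⊕0⊕0⊕0⊕1⊕1⊕0⊕0⊕1⊕1 = 1
Syndrome s16…s1 = 11110 → error at position 30.
Flip position 30: 1100110011000011101000000110011 → 1100110011000011101000000110001

1100110011000011101000000110001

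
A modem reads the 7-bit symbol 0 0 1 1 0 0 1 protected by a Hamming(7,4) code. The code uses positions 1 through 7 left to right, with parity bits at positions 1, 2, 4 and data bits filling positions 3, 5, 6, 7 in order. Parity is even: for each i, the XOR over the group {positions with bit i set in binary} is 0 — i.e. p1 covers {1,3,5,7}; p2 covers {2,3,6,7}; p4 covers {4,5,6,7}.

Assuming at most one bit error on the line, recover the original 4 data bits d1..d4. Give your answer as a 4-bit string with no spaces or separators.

1001

s1 (pos 1,3,5,7): 0⊕1⊕0⊕1 = 0
s2 (pos 2,3,6,7): 0⊕1⊕0⊕1 = 0
s4 (pos 4,5,6,7): 1⊕0⊕0⊕1 = 0
Syndrome s4…s1 = 000 → no error.
Read data bits from positions 3,5,6,7: 1001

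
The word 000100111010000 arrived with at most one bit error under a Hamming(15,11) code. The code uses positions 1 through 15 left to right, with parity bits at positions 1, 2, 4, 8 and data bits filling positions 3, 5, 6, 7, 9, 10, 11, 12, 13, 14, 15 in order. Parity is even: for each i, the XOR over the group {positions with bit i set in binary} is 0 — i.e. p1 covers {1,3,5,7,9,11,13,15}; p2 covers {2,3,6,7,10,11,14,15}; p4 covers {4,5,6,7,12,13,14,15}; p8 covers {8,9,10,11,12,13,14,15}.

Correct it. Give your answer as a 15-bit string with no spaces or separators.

000100110010000

s1 (pos 1,3,5,7,9,11,13,15): 0⊕0⊕0⊕1⊕1⊕1⊕0⊕0 = 1
s2 (pos 2,3,6,7,10,11,14,15): 0⊕0⊕0⊕1⊕0⊕1⊕0⊕0 = 0
s4 (pos 4,5,6,7,12,13,14,15): 1⊕0⊕0⊕1⊕0⊕0⊕0⊕0 = 0
s8 (pos 8,9,10,11,12,13,14,15): 1⊕1⊕0⊕1⊕0⊕0⊕0⊕0 = 1
Syndrome s8…s1 = 1001 → error at position 9.
Flip position 9: 000100111010000 → 000100110010000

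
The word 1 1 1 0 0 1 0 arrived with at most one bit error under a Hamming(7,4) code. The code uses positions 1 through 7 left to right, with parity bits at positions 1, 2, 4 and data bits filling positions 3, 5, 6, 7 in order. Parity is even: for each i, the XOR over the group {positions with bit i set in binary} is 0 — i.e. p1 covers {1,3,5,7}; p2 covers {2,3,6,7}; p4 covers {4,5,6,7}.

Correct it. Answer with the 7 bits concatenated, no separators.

1110000

s1 (pos 1,3,5,7): 1⊕1⊕0⊕0 = 0
s2 (pos 2,3,6,7): 1⊕1⊕1⊕0 = 1
s4 (pos 4,5,6,7): 0⊕0⊕1⊕0 = 1
Syndrome s4…s1 = 110 → error at position 6.
Flip position 6: 1110010 → 1110000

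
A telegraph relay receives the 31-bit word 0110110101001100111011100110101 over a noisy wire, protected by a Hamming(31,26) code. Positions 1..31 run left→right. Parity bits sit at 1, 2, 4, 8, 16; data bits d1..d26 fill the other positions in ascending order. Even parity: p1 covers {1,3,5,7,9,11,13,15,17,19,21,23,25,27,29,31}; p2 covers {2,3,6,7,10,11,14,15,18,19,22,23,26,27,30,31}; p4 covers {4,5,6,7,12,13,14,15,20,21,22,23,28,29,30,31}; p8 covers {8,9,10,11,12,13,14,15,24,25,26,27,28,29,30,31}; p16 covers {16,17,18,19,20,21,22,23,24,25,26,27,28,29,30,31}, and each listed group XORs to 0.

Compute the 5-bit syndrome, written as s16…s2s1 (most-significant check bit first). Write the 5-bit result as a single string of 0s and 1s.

s1 (pos 1,3,5,7,9,11,13,15,17,19,21,23,25,27,29,31): 0⊕1⊕1⊕0⊕0⊕0⊕1⊕0⊕1⊕1⊕1⊕1⊕0⊕1⊕1⊕1 = 0
s2 (pos 2,3,6,7,10,11,14,15,18,19,22,23,26,27,30,31): 1⊕1⊕1⊕0⊕1⊕0⊕1⊕0⊕1⊕1⊕1⊕1⊕1⊕1⊕0⊕1 = 0
s4 (pos 4,5,6,7,12,13,14,15,20,21,22,23,28,29,30,31): 0⊕1⊕1⊕0⊕0⊕1⊕1⊕0⊕0⊕1⊕1⊕1⊕0⊕1⊕0⊕1 = 1
s8 (pos 8,9,10,11,12,13,14,15,24,25,26,27,28,29,30,31): 1⊕0⊕1⊕0⊕0⊕1⊕1⊕0⊕0⊕0⊕1⊕1⊕0⊕1⊕0⊕1 = 0
s16 (pos 16,17,18,19,20,21,22,23,24,25,26,27,28,29,30,31): 0⊕1⊕1⊕1⊕0⊕1⊕1⊕1⊕0⊕0⊕1⊕1⊕0⊕1⊕0⊕1 = 0
Syndrome s16…s1 = 00100 → error at position 4.

00100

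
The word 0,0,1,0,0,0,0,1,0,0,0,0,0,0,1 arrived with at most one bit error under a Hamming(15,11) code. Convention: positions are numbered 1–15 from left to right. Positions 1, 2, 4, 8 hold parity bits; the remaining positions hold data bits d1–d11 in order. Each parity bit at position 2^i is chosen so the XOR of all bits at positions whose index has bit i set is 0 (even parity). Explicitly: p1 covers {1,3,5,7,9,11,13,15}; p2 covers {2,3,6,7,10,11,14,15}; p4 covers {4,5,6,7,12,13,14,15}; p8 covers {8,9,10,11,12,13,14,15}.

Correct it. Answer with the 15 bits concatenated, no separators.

s1 (pos 1,3,5,7,9,11,13,15): 0⊕1⊕0⊕0⊕0⊕0⊕0⊕1 = 0
s2 (pos 2,3,6,7,10,11,14,15): 0⊕1⊕0⊕0⊕0⊕0⊕0⊕1 = 0
s4 (pos 4,5,6,7,12,13,14,15): 0⊕0⊕0⊕0⊕0⊕0⊕0⊕1 = 1
s8 (pos 8,9,10,11,12,13,14,15): 1⊕0⊕0⊕0⊕0⊕0⊕0⊕1 = 0
Syndrome s8…s1 = 0100 → error at position 4.
Flip position 4: 001000010000001 → 001100010000001

001100010000001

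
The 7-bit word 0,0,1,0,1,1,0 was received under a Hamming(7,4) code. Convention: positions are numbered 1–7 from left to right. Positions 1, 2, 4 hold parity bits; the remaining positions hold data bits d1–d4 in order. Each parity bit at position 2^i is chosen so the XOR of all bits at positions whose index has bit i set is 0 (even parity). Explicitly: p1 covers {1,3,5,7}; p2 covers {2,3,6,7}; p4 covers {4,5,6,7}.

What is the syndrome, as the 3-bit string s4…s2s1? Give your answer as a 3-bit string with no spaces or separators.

s1 (pos 1,3,5,7): 0⊕1⊕1⊕0 = 0
s2 (pos 2,3,6,7): 0⊕1⊕1⊕0 = 0
s4 (pos 4,5,6,7): 0⊕1⊕1⊕0 = 0
Syndrome s4…s1 = 000 → no error.

000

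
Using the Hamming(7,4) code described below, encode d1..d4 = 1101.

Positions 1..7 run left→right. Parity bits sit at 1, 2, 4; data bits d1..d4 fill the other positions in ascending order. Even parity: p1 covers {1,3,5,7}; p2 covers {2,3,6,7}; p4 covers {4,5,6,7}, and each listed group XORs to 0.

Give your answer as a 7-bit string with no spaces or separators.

Place data at non-parity positions: p1 p2 1 p4 1 0 1
p1 (pos 1,3,5,7): XOR of data positions = 1⊕1⊕1 = 1
p2 (pos 2,3,6,7): XOR of data positions = 1⊕0⊕1 = 0
p4 (pos 4,5,6,7): XOR of data positions = 1⊕0⊕1 = 0
Codeword: 1010101

1010101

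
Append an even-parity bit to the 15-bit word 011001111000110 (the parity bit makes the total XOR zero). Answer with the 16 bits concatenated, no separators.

XOR of the 15 data bits: 0⊕1⊕1⊕0⊕0⊕1⊕1⊕1⊕1⊕0⊕0⊕0⊕1⊕1⊕0 = 0
Parity bit = 0 (so all 16 bits XOR to 0).

0110011110001100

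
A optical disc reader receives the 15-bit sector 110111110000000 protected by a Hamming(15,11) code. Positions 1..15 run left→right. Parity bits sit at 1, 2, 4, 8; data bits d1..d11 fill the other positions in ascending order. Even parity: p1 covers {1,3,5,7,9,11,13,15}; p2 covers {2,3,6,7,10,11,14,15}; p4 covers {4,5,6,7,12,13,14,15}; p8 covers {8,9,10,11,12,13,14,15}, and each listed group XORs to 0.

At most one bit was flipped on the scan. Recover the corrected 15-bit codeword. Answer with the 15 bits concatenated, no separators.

110111110010000

s1 (pos 1,3,5,7,9,11,13,15): 1⊕0⊕1⊕1⊕0⊕0⊕0⊕0 = 1
s2 (pos 2,3,6,7,10,11,14,15): 1⊕0⊕1⊕1⊕0⊕0⊕0⊕0 = 1
s4 (pos 4,5,6,7,12,13,14,15): 1⊕1⊕1⊕1⊕0⊕0⊕0⊕0 = 0
s8 (pos 8,9,10,11,12,13,14,15): 1⊕0⊕0⊕0⊕0⊕0⊕0⊕0 = 1
Syndrome s8…s1 = 1011 → error at position 11.
Flip position 11: 110111110000000 → 110111110010000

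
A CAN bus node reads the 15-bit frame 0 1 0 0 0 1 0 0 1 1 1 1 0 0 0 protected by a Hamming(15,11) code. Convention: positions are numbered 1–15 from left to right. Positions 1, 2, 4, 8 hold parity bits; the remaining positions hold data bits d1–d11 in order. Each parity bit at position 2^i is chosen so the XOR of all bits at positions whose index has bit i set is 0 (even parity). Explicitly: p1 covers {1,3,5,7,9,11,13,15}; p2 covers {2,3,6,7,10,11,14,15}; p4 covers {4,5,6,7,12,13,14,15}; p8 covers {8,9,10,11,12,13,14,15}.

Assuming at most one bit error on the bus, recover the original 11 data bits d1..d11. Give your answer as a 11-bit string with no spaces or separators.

00101111000

s1 (pos 1,3,5,7,9,11,13,15): 0⊕0⊕0⊕0⊕1⊕1⊕0⊕0 = 0
s2 (pos 2,3,6,7,10,11,14,15): 1⊕0⊕1⊕0⊕1⊕1⊕0⊕0 = 0
s4 (pos 4,5,6,7,12,13,14,15): 0⊕0⊕1⊕0⊕1⊕0⊕0⊕0 = 0
s8 (pos 8,9,10,11,12,13,14,15): 0⊕1⊕1⊕1⊕1⊕0⊕0⊕0 = 0
Syndrome s8…s1 = 0000 → no error.
Read data bits from positions 3,5,6,7,9,10,11,12,13,14,15: 00101111000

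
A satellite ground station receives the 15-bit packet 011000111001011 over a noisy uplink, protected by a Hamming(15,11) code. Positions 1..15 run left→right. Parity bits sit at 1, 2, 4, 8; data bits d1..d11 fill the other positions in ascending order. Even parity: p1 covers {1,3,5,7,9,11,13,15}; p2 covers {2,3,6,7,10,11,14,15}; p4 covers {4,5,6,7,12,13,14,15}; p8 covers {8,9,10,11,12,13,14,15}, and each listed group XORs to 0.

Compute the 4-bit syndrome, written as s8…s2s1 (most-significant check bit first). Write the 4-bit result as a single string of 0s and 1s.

1010

s1 (pos 1,3,5,7,9,11,13,15): 0⊕1⊕0⊕1⊕1⊕0⊕0⊕1 = 0
s2 (pos 2,3,6,7,10,11,14,15): 1⊕1⊕0⊕1⊕0⊕0⊕1⊕1 = 1
s4 (pos 4,5,6,7,12,13,14,15): 0⊕0⊕0⊕1⊕1⊕0⊕1⊕1 = 0
s8 (pos 8,9,10,11,12,13,14,15): 1⊕1⊕0⊕0⊕1⊕0⊕1⊕1 = 1
Syndrome s8…s1 = 1010 → error at position 10.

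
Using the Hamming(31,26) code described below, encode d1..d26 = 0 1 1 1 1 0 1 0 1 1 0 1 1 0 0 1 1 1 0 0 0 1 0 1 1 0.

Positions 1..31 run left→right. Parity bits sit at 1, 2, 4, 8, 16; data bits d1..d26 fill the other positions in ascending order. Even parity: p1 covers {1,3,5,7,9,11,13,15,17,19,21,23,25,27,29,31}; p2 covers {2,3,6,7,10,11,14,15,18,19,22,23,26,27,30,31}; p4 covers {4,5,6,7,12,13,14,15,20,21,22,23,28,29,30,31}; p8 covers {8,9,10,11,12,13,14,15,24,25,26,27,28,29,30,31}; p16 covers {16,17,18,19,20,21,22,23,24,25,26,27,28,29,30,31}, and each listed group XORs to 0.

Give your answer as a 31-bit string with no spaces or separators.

0100111110101100110011100010110

Place data at non-parity positions: p1 p2 0 p4 1 1 1 p8 1 0 1 0 1 1 0 p16 1 1 0 0 1 1 1 0 0 0 1 0 1 1 0
p1 (pos 1,3,5,7,9,11,13,15,17,19,21,23,25,27,29,31): XOR of data positions = 0⊕1⊕1⊕1⊕1⊕1⊕0⊕1⊕0⊕1⊕1⊕0⊕1⊕1⊕0 = 0
p2 (pos 2,3,6,7,10,11,14,15,18,19,22,23,26,27,30,31): XOR of data positions = 0⊕1⊕1⊕0⊕1⊕1⊕0⊕1⊕0⊕1⊕1⊕0⊕1⊕1⊕0 = 1
p4 (pos 4,5,6,7,12,13,14,15,20,21,22,23,28,29,30,31): XOR of data positions = 1⊕1⊕1⊕0⊕1⊕1⊕0⊕0⊕1⊕1⊕1⊕0⊕1⊕1⊕0 = 0
p8 (pos 8,9,10,11,12,13,14,15,24,25,26,27,28,29,30,31): XOR of data positions = 1⊕0⊕1⊕0⊕1⊕1⊕0⊕0⊕0⊕0⊕1⊕0⊕1⊕1⊕0 = 1
p16 (pos 16,17,18,19,20,21,22,23,24,25,26,27,28,29,30,31): XOR of data positions = 1⊕1⊕0⊕0⊕1⊕1⊕1⊕0⊕0⊕0⊕1⊕0⊕1⊕1⊕0 = 0
Codeword: 0100111110101100110011100010110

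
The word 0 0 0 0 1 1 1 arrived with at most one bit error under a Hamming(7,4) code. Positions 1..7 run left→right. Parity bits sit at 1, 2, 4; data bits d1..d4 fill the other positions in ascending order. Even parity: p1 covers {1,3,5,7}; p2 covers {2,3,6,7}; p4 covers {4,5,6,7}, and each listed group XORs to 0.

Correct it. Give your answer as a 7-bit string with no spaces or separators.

s1 (pos 1,3,5,7): 0⊕0⊕1⊕1 = 0
s2 (pos 2,3,6,7): 0⊕0⊕1⊕1 = 0
s4 (pos 4,5,6,7): 0⊕1⊕1⊕1 = 1
Syndrome s4…s1 = 100 → error at position 4.
Flip position 4: 0000111 → 0001111

0001111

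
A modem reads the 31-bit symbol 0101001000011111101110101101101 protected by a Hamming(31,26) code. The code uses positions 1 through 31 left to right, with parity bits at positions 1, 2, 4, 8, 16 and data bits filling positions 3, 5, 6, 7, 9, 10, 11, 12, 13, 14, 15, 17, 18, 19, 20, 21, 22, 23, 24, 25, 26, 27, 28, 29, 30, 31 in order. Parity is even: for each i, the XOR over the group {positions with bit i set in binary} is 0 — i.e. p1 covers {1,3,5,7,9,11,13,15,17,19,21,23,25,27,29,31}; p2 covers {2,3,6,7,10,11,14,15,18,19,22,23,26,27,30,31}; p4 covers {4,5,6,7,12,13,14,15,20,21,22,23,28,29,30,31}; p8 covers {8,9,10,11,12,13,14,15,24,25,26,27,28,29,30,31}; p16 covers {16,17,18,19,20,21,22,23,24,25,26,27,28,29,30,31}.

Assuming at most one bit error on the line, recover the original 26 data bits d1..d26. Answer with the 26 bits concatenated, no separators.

s1 (pos 1,3,5,7,9,11,13,15,17,19,21,23,25,27,29,31): 0⊕0⊕0⊕1⊕0⊕0⊕1⊕1⊕1⊕1⊕1⊕1⊕1⊕0⊕1⊕1 = 0
s2 (pos 2,3,6,7,10,11,14,15,18,19,22,23,26,27,30,31): 1⊕0⊕0⊕1⊕0⊕0⊕1⊕1⊕0⊕1⊕0⊕1⊕1⊕0⊕0⊕1 = 0
s4 (pos 4,5,6,7,12,13,14,15,20,21,22,23,28,29,30,31): 1⊕0⊕0⊕1⊕1⊕1⊕1⊕1⊕1⊕1⊕0⊕1⊕1⊕1⊕0⊕1 = 0
s8 (pos 8,9,10,11,12,13,14,15,24,25,26,27,28,29,30,31): 0⊕0⊕0⊕0⊕1⊕1⊕1⊕1⊕0⊕1⊕1⊕0⊕1⊕1⊕0⊕1 = 1
s16 (pos 16,17,18,19,20,21,22,23,24,25,26,27,28,29,30,31): 1⊕1⊕0⊕1⊕1⊕1⊕0⊕1⊕0⊕1⊕1⊕0⊕1⊕1⊕0⊕1 = 1
Syndrome s16…s1 = 11000 → error at position 24.
Flip position 24: 0101001000011111101110101101101 → 0101001000011111101110111101101
Read data bits from positions 3,5,6,7,9,10,11,12,13,14,15,17,18,19,20,21,22,23,24,25,26,27,28,29,30,31: 00010001111101110111101101

00010001111101110111101101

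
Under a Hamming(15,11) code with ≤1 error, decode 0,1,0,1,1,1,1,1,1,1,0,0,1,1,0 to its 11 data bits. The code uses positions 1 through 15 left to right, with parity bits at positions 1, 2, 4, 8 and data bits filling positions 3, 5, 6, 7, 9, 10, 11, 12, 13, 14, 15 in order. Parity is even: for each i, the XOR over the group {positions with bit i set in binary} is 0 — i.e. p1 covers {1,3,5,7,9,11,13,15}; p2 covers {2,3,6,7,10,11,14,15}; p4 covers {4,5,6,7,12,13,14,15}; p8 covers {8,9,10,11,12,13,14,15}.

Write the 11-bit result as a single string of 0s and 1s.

01111000110

s1 (pos 1,3,5,7,9,11,13,15): 0⊕0⊕1⊕1⊕1⊕0⊕1⊕0 = 0
s2 (pos 2,3,6,7,10,11,14,15): 1⊕0⊕1⊕1⊕1⊕0⊕1⊕0 = 1
s4 (pos 4,5,6,7,12,13,14,15): 1⊕1⊕1⊕1⊕0⊕1⊕1⊕0 = 0
s8 (pos 8,9,10,11,12,13,14,15): 1⊕1⊕1⊕0⊕0⊕1⊕1⊕0 = 1
Syndrome s8…s1 = 1010 → error at position 10.
Flip position 10: 010111111100110 → 010111111000110
Read data bits from positions 3,5,6,7,9,10,11,12,13,14,15: 01111000110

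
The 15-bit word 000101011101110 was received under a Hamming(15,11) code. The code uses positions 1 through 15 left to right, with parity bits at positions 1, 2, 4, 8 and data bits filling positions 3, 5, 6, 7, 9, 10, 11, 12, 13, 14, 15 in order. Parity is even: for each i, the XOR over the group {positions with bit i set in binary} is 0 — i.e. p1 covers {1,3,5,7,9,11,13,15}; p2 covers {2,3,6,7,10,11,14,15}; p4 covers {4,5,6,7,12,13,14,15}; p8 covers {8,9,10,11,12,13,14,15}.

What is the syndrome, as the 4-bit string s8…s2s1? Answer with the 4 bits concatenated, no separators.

0110

s1 (pos 1,3,5,7,9,11,13,15): 0⊕0⊕0⊕0⊕1⊕0⊕1⊕0 = 0
s2 (pos 2,3,6,7,10,11,14,15): 0⊕0⊕1⊕0⊕1⊕0⊕1⊕0 = 1
s4 (pos 4,5,6,7,12,13,14,15): 1⊕0⊕1⊕0⊕1⊕1⊕1⊕0 = 1
s8 (pos 8,9,10,11,12,13,14,15): 1⊕1⊕1⊕0⊕1⊕1⊕1⊕0 = 0
Syndrome s8…s1 = 0110 → error at position 6.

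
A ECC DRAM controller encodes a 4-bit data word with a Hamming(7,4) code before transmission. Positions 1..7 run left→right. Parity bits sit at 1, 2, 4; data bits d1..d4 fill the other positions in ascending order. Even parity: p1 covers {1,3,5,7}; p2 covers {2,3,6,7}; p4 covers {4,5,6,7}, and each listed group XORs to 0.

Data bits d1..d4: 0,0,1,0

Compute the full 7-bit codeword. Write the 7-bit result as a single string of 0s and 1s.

0101010

Place data at non-parity positions: p1 p2 0 p4 0 1 0
p1 (pos 1,3,5,7): XOR of data positions = 0⊕0⊕0 = 0
p2 (pos 2,3,6,7): XOR of data positions = 0⊕1⊕0 = 1
p4 (pos 4,5,6,7): XOR of data positions = 0⊕1⊕0 = 1
Codeword: 0101010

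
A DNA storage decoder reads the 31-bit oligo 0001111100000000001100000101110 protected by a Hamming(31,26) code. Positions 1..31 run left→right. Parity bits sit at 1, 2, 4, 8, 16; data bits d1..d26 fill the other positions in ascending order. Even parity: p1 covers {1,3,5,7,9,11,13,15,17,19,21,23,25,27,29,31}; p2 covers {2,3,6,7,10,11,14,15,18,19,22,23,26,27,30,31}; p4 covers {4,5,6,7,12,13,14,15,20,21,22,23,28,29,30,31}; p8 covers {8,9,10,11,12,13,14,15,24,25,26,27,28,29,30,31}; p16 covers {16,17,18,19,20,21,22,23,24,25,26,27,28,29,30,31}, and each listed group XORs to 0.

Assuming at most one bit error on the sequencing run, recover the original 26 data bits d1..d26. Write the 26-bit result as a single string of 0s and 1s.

s1 (pos 1,3,5,7,9,11,13,15,17,19,21,23,25,27,29,31): 0⊕0⊕1⊕1⊕0⊕0⊕0⊕0⊕0⊕1⊕0⊕0⊕0⊕0⊕1⊕0 = 0
s2 (pos 2,3,6,7,10,11,14,15,18,19,22,23,26,27,30,31): 0⊕0⊕1⊕1⊕0⊕0⊕0⊕0⊕0⊕1⊕0⊕0⊕1⊕0⊕1⊕0 = 1
s4 (pos 4,5,6,7,12,13,14,15,20,21,22,23,28,29,30,31): 1⊕1⊕1⊕1⊕0⊕0⊕0⊕0⊕1⊕0⊕0⊕0⊕1⊕1⊕1⊕0 = 0
s8 (pos 8,9,10,11,12,13,14,15,24,25,26,27,28,29,30,31): 1⊕0⊕0⊕0⊕0⊕0⊕0⊕0⊕0⊕0⊕1⊕0⊕1⊕1⊕1⊕0 = 1
s16 (pos 16,17,18,19,20,21,22,23,24,25,26,27,28,29,30,31): 0⊕0⊕0⊕1⊕1⊕0⊕0⊕0⊕0⊕0⊕1⊕0⊕1⊕1⊕1⊕0 = 0
Syndrome s16…s1 = 01010 → error at position 10.
Flip position 10: 0001111100000000001100000101110 → 0001111101000000001100000101110
Read data bits from positions 3,5,6,7,9,10,11,12,13,14,15,17,18,19,20,21,22,23,24,25,26,27,28,29,30,31: 01110100000001100000101110

01110100000001100000101110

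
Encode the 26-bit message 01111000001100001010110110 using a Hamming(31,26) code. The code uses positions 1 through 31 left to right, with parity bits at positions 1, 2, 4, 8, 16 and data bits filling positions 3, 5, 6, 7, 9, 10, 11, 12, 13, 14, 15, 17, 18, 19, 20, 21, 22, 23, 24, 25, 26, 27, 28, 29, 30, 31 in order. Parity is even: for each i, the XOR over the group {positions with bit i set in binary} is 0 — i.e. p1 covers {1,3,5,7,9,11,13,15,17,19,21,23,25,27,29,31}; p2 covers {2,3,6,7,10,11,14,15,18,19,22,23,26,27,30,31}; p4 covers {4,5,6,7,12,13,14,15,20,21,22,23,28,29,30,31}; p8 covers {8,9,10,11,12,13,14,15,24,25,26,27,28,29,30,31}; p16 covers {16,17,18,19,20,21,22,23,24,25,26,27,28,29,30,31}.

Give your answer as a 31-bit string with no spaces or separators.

1101111110000011100001010110110

Place data at non-parity positions: p1 p2 0 p4 1 1 1 p8 1 0 0 0 0 0 1 p16 1 0 0 0 0 1 0 1 0 1 1 0 1 1 0
p1 (pos 1,3,5,7,9,11,13,15,17,19,21,23,25,27,29,31): XOR of data positions = 0⊕1⊕1⊕1⊕0⊕0⊕1⊕1⊕0⊕0⊕0⊕0⊕1⊕1⊕0 = 1
p2 (pos 2,3,6,7,10,11,14,15,18,19,22,23,26,27,30,31): XOR of data positions = 0⊕1⊕1⊕0⊕0⊕0⊕1⊕0⊕0⊕1⊕0⊕1⊕1⊕1⊕0 = 1
p4 (pos 4,5,6,7,12,13,14,15,20,21,22,23,28,29,30,31): XOR of data positions = 1⊕1⊕1⊕0⊕0⊕0⊕1⊕0⊕0⊕1⊕0⊕0⊕1⊕1⊕0 = 1
p8 (pos 8,9,10,11,12,13,14,15,24,25,26,27,28,29,30,31): XOR of data positions = 1⊕0⊕0⊕0⊕0⊕0⊕1⊕1⊕0⊕1⊕1⊕0⊕1⊕1⊕0 = 1
p16 (pos 16,17,18,19,20,21,22,23,24,25,26,27,28,29,30,31): XOR of data positions = 1⊕0⊕0⊕0⊕0⊕1⊕0⊕1⊕0⊕1⊕1⊕0⊕1⊕1⊕0 = 1
Codeword: 1101111110000011100001010110110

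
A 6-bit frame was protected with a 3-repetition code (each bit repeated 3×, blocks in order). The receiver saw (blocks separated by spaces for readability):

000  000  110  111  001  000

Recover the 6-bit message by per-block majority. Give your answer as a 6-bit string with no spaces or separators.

Block 1 (000): 0 ones → 0
Block 2 (000): 0 ones → 0
Block 3 (110): 2 ones → 1
Block 4 (111): 3 ones → 1
Block 5 (001): 1 one → 0
Block 6 (000): 0 ones → 0

001100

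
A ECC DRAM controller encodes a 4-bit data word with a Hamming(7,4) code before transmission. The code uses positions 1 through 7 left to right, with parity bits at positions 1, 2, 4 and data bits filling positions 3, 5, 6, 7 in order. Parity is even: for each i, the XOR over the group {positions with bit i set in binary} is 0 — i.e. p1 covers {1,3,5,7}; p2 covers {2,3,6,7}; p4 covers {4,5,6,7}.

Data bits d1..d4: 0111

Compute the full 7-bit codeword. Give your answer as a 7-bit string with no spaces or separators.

Place data at non-parity positions: p1 p2 0 p4 1 1 1
p1 (pos 1,3,5,7): XOR of data positions = 0⊕1⊕1 = 0
p2 (pos 2,3,6,7): XOR of data positions = 0⊕1⊕1 = 0
p4 (pos 4,5,6,7): XOR of data positions = 1⊕1⊕1 = 1
Codeword: 0001111

0001111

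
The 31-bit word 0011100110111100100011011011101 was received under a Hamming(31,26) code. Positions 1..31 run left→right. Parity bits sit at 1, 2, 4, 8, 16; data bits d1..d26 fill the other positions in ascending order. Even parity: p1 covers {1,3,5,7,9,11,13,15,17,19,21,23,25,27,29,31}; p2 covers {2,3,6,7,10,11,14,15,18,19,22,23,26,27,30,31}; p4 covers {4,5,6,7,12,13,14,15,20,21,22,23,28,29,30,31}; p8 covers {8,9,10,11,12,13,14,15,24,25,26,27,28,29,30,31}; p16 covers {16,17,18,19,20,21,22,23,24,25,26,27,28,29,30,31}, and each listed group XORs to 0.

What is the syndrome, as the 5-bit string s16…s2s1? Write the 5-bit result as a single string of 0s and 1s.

s1 (pos 1,3,5,7,9,11,13,15,17,19,21,23,25,27,29,31): 0⊕1⊕1⊕0⊕1⊕1⊕1⊕0⊕1⊕0⊕1⊕0⊕1⊕1⊕1⊕1 = 1
s2 (pos 2,3,6,7,10,11,14,15,18,19,22,23,26,27,30,31): 0⊕1⊕0⊕0⊕0⊕1⊕1⊕0⊕0⊕0⊕1⊕0⊕0⊕1⊕0⊕1 = 0
s4 (pos 4,5,6,7,12,13,14,15,20,21,22,23,28,29,30,31): 1⊕1⊕0⊕0⊕1⊕1⊕1⊕0⊕0⊕1⊕1⊕0⊕1⊕1⊕0⊕1 = 0
s8 (pos 8,9,10,11,12,13,14,15,24,25,26,27,28,29,30,31): 1⊕1⊕0⊕1⊕1⊕1⊕1⊕0⊕1⊕1⊕0⊕1⊕1⊕1⊕0⊕1 = 0
s16 (pos 16,17,18,19,20,21,22,23,24,25,26,27,28,29,30,31): 0⊕1⊕0⊕0⊕0⊕1⊕1⊕0⊕1⊕1⊕0⊕1⊕1⊕1⊕0⊕1 = 1
Syndrome s16…s1 = 10001 → error at position 17.

10001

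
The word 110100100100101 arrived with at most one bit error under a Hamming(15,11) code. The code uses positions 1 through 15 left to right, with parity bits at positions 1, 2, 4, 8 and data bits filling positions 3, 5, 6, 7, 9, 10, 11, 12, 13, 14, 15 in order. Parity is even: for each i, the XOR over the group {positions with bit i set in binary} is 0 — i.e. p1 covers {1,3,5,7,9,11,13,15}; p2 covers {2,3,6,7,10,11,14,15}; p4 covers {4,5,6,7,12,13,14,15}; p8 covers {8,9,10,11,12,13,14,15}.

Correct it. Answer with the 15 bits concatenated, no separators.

110100110100101

s1 (pos 1,3,5,7,9,11,13,15): 1⊕0⊕0⊕1⊕0⊕0⊕1⊕1 = 0
s2 (pos 2,3,6,7,10,11,14,15): 1⊕0⊕0⊕1⊕1⊕0⊕0⊕1 = 0
s4 (pos 4,5,6,7,12,13,14,15): 1⊕0⊕0⊕1⊕0⊕1⊕0⊕1 = 0
s8 (pos 8,9,10,11,12,13,14,15): 0⊕0⊕1⊕0⊕0⊕1⊕0⊕1 = 1
Syndrome s8…s1 = 1000 → error at position 8.
Flip position 8: 110100100100101 → 110100110100101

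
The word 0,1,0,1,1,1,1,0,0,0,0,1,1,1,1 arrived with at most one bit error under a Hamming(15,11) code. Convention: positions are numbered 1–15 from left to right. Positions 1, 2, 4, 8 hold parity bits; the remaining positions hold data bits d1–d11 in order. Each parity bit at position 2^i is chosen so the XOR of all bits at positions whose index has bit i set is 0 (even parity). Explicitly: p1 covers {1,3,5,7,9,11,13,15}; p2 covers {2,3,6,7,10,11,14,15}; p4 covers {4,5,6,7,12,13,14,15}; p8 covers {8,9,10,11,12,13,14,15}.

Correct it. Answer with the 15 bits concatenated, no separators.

s1 (pos 1,3,5,7,9,11,13,15): 0⊕0⊕1⊕1⊕0⊕0⊕1⊕1 = 0
s2 (pos 2,3,6,7,10,11,14,15): 1⊕0⊕1⊕1⊕0⊕0⊕1⊕1 = 1
s4 (pos 4,5,6,7,12,13,14,15): 1⊕1⊕1⊕1⊕1⊕1⊕1⊕1 = 0
s8 (pos 8,9,10,11,12,13,14,15): 0⊕0⊕0⊕0⊕1⊕1⊕1⊕1 = 0
Syndrome s8…s1 = 0010 → error at position 2.
Flip position 2: 010111100001111 → 000111100001111

000111100001111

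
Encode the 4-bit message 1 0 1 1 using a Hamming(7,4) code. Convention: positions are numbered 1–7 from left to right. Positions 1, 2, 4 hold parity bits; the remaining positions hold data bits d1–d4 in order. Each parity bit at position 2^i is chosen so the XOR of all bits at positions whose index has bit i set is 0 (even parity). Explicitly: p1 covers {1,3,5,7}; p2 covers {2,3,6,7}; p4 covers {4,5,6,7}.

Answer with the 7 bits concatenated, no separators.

0110011

Place data at non-parity positions: p1 p2 1 p4 0 1 1
p1 (pos 1,3,5,7): XOR of data positions = 1⊕0⊕1 = 0
p2 (pos 2,3,6,7): XOR of data positions = 1⊕1⊕1 = 1
p4 (pos 4,5,6,7): XOR of data positions = 0⊕1⊕1 = 0
Codeword: 0110011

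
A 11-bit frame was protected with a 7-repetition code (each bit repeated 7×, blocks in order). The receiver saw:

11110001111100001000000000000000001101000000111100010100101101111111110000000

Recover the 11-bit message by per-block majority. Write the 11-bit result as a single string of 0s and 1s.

11000010110

Block 1 (1111000): 4 ones → 1
Block 2 (1111100): 5 ones → 1
Block 3 (0010000): 1 one → 0
Block 4 (0000000): 0 ones → 0
Block 5 (0000001): 1 one → 0
Block 6 (1010000): 2 ones → 0
Block 7 (0011110): 4 ones → 1
Block 8 (0010100): 2 ones → 0
Block 9 (1011011): 5 ones → 1
Block 10 (1111111): 7 ones → 1
Block 11 (0000000): 0 ones → 0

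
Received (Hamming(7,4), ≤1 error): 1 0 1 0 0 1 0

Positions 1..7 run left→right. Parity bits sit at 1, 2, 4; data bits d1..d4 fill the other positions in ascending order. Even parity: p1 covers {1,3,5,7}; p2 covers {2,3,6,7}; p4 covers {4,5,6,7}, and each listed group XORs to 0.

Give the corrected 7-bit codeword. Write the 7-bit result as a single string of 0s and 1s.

1011010

s1 (pos 1,3,5,7): 1⊕1⊕0⊕0 = 0
s2 (pos 2,3,6,7): 0⊕1⊕1⊕0 = 0
s4 (pos 4,5,6,7): 0⊕0⊕1⊕0 = 1
Syndrome s4…s1 = 100 → error at position 4.
Flip position 4: 1010010 → 1011010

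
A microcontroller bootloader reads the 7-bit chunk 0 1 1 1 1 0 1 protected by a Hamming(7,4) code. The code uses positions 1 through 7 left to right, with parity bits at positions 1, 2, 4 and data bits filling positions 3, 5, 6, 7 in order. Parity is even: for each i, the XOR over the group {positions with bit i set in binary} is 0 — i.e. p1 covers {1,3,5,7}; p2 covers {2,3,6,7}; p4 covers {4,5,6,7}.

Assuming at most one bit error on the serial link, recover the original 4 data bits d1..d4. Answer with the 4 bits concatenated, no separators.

1100

s1 (pos 1,3,5,7): 0⊕1⊕1⊕1 = 1
s2 (pos 2,3,6,7): 1⊕1⊕0⊕1 = 1
s4 (pos 4,5,6,7): 1⊕1⊕0⊕1 = 1
Syndrome s4…s1 = 111 → error at position 7.
Flip position 7: 0111101 → 0111100
Read data bits from positions 3,5,6,7: 1100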